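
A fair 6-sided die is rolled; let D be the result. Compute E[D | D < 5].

Given D < 5, D is equally likely to be any of {1, 2, 3, 4}.
E[D | D < 5] = (1 + 2 + 3 + 4) / 4 = 5/2.

5/2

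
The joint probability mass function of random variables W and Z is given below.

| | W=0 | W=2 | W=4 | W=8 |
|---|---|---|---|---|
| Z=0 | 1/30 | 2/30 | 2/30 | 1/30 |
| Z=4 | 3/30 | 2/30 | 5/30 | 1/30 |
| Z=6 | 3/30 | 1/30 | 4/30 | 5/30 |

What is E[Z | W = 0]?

30/7

P(W = 0) = 7/30.
Σ Z·P over the event = 0·(1/30) + 4·(3/30) + 6·(3/30) = 1.
E[Z | W = 0] = (1) / (7/30) = 30/7.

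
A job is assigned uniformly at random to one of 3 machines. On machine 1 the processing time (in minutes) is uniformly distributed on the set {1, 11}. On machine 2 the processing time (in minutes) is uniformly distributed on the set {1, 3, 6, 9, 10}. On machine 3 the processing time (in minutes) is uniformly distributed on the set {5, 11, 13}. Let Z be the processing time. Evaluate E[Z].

E[Z | machine 1] = (1+11)/2 = 6.
E[Z | machine 2] = (1+3+6+9+10)/5 = 29/5.
E[Z | machine 3] = (5+11+13)/3 = 29/3.
By the law of total expectation,
E[Z] = (1/3)·(6) + (1/3)·(29/5) + (1/3)·(29/3) = 322/45.

322/45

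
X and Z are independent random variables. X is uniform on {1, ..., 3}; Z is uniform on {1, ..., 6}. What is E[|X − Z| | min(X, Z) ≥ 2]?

17/10

Outcomes with min(X, Z) ≥ 2: (2,2), (2,3), (2,4), (2,5), (2,6), (3,2), (3,3), (3,4), (3,5), (3,6), each with probability 1/18.
E[|X − Z| | min(X, Z) ≥ 2] = (0 + 1 + 2 + 3 + 4 + 1 + 0 + 1 + 2 + 3) / 10 = 17/10.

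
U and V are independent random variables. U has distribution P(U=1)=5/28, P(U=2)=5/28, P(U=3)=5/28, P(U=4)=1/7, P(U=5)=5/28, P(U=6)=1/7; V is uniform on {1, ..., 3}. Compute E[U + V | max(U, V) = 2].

10/3

P(max(U, V) = 2) = 5/28.
Summing (U+V)·P(x,y) over outcomes with max(U, V) = 2 gives 25/42.
E[U + V | max(U, V) = 2] = (25/42) / (5/28) = 10/3.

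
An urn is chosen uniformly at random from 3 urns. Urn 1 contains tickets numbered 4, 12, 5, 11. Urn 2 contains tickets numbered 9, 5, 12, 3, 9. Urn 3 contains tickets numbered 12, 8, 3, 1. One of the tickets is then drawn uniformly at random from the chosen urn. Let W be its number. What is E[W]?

36/5

E[W | urn 1] = (4+12+5+11)/4 = 8.
E[W | urn 2] = (9+5+12+3+9)/5 = 38/5.
E[W | urn 3] = (12+8+3+1)/4 = 6.
By the law of total expectation,
E[W] = (1/3)·(8) + (1/3)·(38/5) + (1/3)·(6) = 36/5.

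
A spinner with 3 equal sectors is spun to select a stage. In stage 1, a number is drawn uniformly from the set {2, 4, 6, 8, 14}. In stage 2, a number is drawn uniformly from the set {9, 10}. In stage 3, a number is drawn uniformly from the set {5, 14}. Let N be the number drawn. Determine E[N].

E[N | stage 1] = (2+4+6+8+14)/5 = 34/5.
E[N | stage 2] = (9+10)/2 = 19/2.
E[N | stage 3] = (5+14)/2 = 19/2.
By the law of total expectation,
E[N] = (1/3)·(34/5) + (1/3)·(19/2) + (1/3)·(19/2) = 43/5.

43/5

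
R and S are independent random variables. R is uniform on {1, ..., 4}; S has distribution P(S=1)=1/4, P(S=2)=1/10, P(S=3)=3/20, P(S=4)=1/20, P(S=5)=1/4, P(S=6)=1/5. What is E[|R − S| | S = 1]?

3/2

P(S = 1) = 1/4.
Summing |R−S|·P(x,y) over outcomes with S = 1 gives 3/8.
E[|R − S| | S = 1] = (3/8) / (1/4) = 3/2.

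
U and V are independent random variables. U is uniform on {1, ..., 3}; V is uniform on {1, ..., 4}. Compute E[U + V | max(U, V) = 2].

10/3

P(max(U, V) = 2) = 1/4.
Summing (U+V)·P(x,y) over outcomes with max(U, V) = 2 gives 5/6.
E[U + V | max(U, V) = 2] = (5/6) / (1/4) = 10/3.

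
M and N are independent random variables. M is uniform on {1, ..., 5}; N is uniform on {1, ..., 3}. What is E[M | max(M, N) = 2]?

5/3

Outcomes with max(M, N) = 2: (1,2), (2,1), (2,2), each with probability 1/15.
E[M | max(M, N) = 2] = (1 + 2 + 2) / 3 = 5/3.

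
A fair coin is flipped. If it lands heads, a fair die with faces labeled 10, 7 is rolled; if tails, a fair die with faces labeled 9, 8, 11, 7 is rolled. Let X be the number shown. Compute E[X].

69/8

E[X | heads] = (10+7)/2 = 17/2.
E[X | tails] = (9+8+11+7)/4 = 35/4.
E[X] = (1/2)·(17/2) + (1/2)·(35/4) = 69/8.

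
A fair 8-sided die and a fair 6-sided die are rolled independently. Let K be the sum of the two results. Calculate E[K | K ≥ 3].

P(K ≥ 3) = 47/48.
E[K | K ≥ 3] = (191/24) / (47/48) = 382/47.

382/47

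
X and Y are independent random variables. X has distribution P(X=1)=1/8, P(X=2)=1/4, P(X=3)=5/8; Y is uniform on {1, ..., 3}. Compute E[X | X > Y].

P(X > Y) = 1/2.
Summing X·P(x,y) over outcomes with X > Y gives 17/12.
E[X | X > Y] = (17/12) / (1/2) = 17/6.

17/6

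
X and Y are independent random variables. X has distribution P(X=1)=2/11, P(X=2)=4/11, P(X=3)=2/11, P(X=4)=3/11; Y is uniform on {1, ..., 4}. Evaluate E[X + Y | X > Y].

P(X > Y) = 17/44.
Summing (X+Y)·P(x,y) over outcomes with X > Y gives 21/11.
E[X + Y | X > Y] = (21/11) / (17/44) = 84/17.

84/17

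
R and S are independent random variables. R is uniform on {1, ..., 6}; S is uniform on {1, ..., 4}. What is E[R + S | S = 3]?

Outcomes with S = 3: (1,3), (2,3), (3,3), (4,3), (5,3), (6,3), each with probability 1/24.
E[R + S | S = 3] = (4 + 5 + 6 + 7 + 8 + 9) / 6 = 13/2.

13/2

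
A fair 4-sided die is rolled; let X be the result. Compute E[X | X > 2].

Given X > 2, X is equally likely to be any of {3, 4}.
E[X | X > 2] = (3 + 4) / 2 = 7/2.

7/2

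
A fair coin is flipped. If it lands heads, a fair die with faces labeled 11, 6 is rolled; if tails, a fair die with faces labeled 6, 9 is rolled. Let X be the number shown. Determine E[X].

8

E[X | heads] = (11+6)/2 = 17/2.
E[X | tails] = (6+9)/2 = 15/2.
By the law of total expectation,
E[X] = (1/2)·(17/2) + (1/2)·(15/2) = 8.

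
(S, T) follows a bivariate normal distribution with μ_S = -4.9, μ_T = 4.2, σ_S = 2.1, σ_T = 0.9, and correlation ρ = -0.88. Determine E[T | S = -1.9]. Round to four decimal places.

3.0686

E[T | S=x] = μ_T + ρ(σ_T/σ_S)(x − μ_S) for jointly normal variables.
E[T | S=-1.9] = 4.2 + (-0.88)·(0.9/2.1)·(-1.9 − (-4.9)) = 4.2 + (-0.37714)·(3) = 3.0686.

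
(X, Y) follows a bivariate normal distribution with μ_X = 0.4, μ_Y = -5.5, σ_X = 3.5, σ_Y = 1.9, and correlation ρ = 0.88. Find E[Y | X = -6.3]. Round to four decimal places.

E[Y | X=x] = μ_Y + ρ(σ_Y/σ_X)(x − μ_X) for jointly normal variables.
E[Y | X=-6.3] = -5.5 + (0.88)·(1.9/3.5)·(-6.3 − (0.4)) = -5.5 + (0.47771)·(-6.7) = -8.7007.

-8.7007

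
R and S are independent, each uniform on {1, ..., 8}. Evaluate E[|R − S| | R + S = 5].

Outcomes with R + S = 5: (1,4), (2,3), (3,2), (4,1), each with probability 1/64.
E[|R − S| | R + S = 5] = (3 + 1 + 1 + 3) / 4 = 2.

2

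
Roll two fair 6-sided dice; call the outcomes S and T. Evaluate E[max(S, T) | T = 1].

7/2

Outcomes with T = 1: (1,1), (2,1), (3,1), (4,1), (5,1), (6,1), each with probability 1/36.
E[max(S, T) | T = 1] = (1 + 2 + 3 + 4 + 5 + 6) / 6 = 7/2.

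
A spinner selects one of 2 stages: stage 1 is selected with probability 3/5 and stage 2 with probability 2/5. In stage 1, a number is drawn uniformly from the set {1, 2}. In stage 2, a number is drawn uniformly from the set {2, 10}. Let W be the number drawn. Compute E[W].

33/10

E[W | stage 1] = (1+2)/2 = 3/2.
E[W | stage 2] = (2+10)/2 = 6.
E[W] = (3/5)·(3/2) + (2/5)·(6) = 33/10.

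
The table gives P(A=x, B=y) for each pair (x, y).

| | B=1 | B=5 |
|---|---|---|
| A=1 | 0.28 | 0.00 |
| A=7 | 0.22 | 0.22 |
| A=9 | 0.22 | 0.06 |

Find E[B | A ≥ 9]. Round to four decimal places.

1.8571

P(A ≥ 9) = 0.28.
Σ B·P over the event = 1·(0.22) + 5·(0.06) = 0.52.
E[B | A ≥ 9] = (0.52) / (0.28) = 1.8571.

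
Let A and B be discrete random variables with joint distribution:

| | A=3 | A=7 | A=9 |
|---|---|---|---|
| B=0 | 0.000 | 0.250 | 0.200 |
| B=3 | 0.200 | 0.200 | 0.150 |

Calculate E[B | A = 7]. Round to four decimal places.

1.3333

P(A = 7) = 0.450.
Summing B·P(A=x,B=y) over the conditioning event gives 0.600.
E[B | A = 7] = (0.600) / (0.450) = 1.3333.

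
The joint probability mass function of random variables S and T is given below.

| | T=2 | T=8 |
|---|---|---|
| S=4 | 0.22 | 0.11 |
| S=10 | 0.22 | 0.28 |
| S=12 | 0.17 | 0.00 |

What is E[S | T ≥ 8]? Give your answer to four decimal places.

P(T ≥ 8) = 0.39.
Summing S·P(S=x,T=y) over the conditioning event gives 3.24.
E[S | T ≥ 8] = (3.24) / (0.39) = 8.3077.

8.3077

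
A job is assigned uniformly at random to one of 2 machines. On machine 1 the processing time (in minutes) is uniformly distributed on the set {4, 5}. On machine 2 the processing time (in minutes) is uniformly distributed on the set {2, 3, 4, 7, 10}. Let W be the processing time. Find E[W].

97/20

E[W | machine 1] = (4+5)/2 = 9/2.
E[W | machine 2] = (2+3+4+7+10)/5 = 26/5.
E[W] = (1/2)·(9/2) + (1/2)·(26/5) = 97/20.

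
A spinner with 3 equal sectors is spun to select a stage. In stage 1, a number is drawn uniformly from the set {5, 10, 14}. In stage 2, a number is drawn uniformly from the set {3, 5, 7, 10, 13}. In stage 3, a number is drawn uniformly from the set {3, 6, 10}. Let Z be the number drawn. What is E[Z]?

118/15

E[Z | stage 1] = (5+10+14)/3 = 29/3.
E[Z | stage 2] = (3+5+7+10+13)/5 = 38/5.
E[Z | stage 3] = (3+6+10)/3 = 19/3.
E[Z] = (1/3)·(29/3) + (1/3)·(38/5) + (1/3)·(19/3) = 118/15.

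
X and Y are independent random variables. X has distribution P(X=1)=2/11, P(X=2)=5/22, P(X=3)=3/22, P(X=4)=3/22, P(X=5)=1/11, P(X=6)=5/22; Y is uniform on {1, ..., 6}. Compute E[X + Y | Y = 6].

207/22

P(Y = 6) = 1/6.
Summing (X+Y)·P(x,y) over outcomes with Y = 6 gives 69/44.
E[X + Y | Y = 6] = (69/44) / (1/6) = 207/22.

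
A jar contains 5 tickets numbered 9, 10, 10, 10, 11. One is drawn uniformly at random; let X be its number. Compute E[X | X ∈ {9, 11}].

P(X ∈ {9, 11}) = 2/5.
Σ over the event: 9·1/5 + 11·1/5 = 4.
E[X | X ∈ {9, 11}] = (4) / (2/5) = 10.

10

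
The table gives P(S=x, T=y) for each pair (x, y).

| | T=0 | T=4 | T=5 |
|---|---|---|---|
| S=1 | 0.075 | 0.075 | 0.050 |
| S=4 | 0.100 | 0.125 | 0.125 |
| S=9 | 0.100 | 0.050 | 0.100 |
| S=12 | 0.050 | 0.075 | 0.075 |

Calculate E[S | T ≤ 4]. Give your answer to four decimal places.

P(T ≤ 4) = 0.650.
Σ S·P over the event = 1·(0.075) + 1·(0.075) + 4·(0.100) + 4·(0.125) + 9·(0.100) + 9·(0.050) + 12·(0.050) + 12·(0.075) = 3.900.
E[S | T ≤ 4] = (3.900) / (0.650) = 6.0000.

6.0000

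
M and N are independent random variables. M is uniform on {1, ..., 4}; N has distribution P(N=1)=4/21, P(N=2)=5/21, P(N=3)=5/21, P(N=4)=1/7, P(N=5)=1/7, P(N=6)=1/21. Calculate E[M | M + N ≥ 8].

P(M + N ≥ 8) = 1/7.
Summing M·P(x,y) over outcomes with M + N ≥ 8 gives 1/2.
E[M | M + N ≥ 8] = (1/2) / (1/7) = 7/2.

7/2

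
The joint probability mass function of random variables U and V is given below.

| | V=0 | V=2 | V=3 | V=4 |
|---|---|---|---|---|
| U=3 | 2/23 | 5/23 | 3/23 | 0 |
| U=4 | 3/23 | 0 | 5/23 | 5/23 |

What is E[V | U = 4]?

35/13

P(U = 4) = 13/23.
Summing V·P(U=x,V=y) over the conditioning event gives 35/23.
E[V | U = 4] = (35/23) / (13/23) = 35/13.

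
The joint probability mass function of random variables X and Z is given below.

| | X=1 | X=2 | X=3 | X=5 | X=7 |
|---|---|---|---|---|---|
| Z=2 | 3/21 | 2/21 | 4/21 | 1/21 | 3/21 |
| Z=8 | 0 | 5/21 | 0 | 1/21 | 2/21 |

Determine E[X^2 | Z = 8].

P(Z = 8) = 8/21.
Σ X^2·P over the event = 4·(5/21) + 25·(1/21) + 49·(2/21) = 143/21.
E[X^2 | Z = 8] = (143/21) / (8/21) = 143/8.

143/8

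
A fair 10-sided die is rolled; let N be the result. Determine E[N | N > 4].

Given N > 4, N is equally likely to be any of {5, 6, 7, 8, 9, 10}.
E[N | N > 4] = (5 + 6 + 7 + 8 + 9 + 10) / 6 = 15/2.

15/2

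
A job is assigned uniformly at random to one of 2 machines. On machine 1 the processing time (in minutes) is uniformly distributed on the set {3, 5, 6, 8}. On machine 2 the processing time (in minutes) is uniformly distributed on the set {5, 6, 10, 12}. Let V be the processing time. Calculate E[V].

E[V | machine 1] = (3+5+6+8)/4 = 11/2.
E[V | machine 2] = (5+6+10+12)/4 = 33/4.
By the law of total expectation,
E[V] = (1/2)·(11/2) + (1/2)·(33/4) = 55/8.

55/8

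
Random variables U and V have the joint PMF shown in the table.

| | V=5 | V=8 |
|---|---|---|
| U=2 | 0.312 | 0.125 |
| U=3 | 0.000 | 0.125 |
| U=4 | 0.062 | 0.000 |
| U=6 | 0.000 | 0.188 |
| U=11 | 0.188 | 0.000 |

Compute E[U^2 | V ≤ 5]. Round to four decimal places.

44.4626

P(V ≤ 5) = 0.562.
Σ U^2·P over the event = 4·(0.312) + 16·(0.062) + 121·(0.188) = 24.988.
E[U^2 | V ≤ 5] = (24.988) / (0.562) = 44.4626.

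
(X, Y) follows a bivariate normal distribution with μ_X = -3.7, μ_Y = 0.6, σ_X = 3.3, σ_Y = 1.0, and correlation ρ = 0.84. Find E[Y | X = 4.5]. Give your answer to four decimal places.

For a bivariate normal, E[Y | X=x] = μ_Y + ρ·(σ_Y/σ_X)·(x − μ_X).
E[Y | X=4.5] = 0.6 + (0.84)·(1.0/3.3)·(4.5 − (-3.7)) = 0.6 + (0.25455)·(8.2) = 2.6873.

2.6873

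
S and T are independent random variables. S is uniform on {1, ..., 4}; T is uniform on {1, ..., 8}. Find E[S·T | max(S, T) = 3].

Outcomes with max(S, T) = 3: (1,3), (2,3), (3,1), (3,2), (3,3), each with probability 1/32.
E[S·T | max(S, T) = 3] = (3 + 6 + 3 + 6 + 9) / 5 = 27/5.

27/5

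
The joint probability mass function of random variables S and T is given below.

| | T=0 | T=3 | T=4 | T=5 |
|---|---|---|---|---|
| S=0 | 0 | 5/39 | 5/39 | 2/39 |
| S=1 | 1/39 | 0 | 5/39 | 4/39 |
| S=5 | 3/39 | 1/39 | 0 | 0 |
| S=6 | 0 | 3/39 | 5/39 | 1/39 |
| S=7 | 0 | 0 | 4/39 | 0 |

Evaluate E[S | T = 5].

10/7

P(T = 5) = 7/39.
Σ S·P over the event = 0·(2/39) + 1·(4/39) + 6·(1/39) = 10/39.
E[S | T = 5] = (10/39) / (7/39) = 10/7.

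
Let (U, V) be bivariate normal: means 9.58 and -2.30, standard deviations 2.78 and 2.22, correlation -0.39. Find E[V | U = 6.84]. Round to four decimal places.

-1.4467

For a bivariate normal, E[V | U=x] = μ_V + ρ·(σ_V/σ_U)·(x − μ_U).
E[V | U=6.84] = -2.30 + (-0.39)·(2.22/2.78)·(6.84 − (9.58)) = -2.30 + (-0.31144)·(-2.74) = -1.4467.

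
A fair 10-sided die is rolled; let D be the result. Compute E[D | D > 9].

Given D > 9, D is equally likely to be any of {10}.
E[D | D > 9] = (10) / 1 = 10.

10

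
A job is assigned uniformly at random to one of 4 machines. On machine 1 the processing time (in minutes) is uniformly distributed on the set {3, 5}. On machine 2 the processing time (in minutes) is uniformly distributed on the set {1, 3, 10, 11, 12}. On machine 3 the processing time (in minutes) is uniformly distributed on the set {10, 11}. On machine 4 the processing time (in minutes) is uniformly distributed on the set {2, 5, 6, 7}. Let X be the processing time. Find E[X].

269/40

E[X | machine 1] = (3+5)/2 = 4.
E[X | machine 2] = (1+3+10+11+12)/5 = 37/5.
E[X | machine 3] = (10+11)/2 = 21/2.
E[X | machine 4] = (2+5+6+7)/4 = 5.
E[X] = (1/4)·(4) + (1/4)·(37/5) + (1/4)·(21/2) + (1/4)·(5) = 269/40.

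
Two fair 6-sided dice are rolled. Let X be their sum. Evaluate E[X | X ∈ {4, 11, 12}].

23/3

P(X ∈ {4, 11, 12}) = 1/6.
Σ over the event: 4·1/12 + 11·1/18 + 12·1/36 = 23/18.
E[X | X ∈ {4, 11, 12}] = (23/18) / (1/6) = 23/3.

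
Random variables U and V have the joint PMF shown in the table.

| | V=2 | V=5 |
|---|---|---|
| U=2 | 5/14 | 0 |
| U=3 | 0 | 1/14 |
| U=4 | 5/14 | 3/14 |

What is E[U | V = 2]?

P(V = 2) = 5/7.
Σ U·P over the event = 2·(5/14) + 4·(5/14) = 15/7.
E[U | V = 2] = (15/7) / (5/7) = 3.

3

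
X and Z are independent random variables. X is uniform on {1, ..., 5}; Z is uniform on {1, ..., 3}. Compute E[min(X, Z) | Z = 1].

1

P(Z = 1) = 1/3.
Summing min(X,Z)·P(x,y) over outcomes with Z = 1 gives 1/3.
E[min(X, Z) | Z = 1] = (1/3) / (1/3) = 1.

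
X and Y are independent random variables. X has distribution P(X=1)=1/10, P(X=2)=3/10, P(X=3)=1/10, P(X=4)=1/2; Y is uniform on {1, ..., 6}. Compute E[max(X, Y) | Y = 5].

5

P(Y = 5) = 1/6.
Summing max(X,Y)·P(x,y) over outcomes with Y = 5 gives 5/6.
E[max(X, Y) | Y = 5] = (5/6) / (1/6) = 5.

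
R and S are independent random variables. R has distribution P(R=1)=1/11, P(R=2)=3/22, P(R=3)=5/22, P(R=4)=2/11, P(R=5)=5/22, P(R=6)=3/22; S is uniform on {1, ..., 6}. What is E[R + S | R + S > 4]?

179/23

P(R + S > 4) = 115/132.
Summing (R+S)·P(x,y) over outcomes with R + S > 4 gives 895/132.
E[R + S | R + S > 4] = (895/132) / (115/132) = 179/23.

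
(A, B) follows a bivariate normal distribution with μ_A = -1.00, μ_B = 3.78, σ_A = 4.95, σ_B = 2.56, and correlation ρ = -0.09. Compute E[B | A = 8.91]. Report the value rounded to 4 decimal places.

3.3187

The regression of B on A has slope ρ·σ_B/σ_A and passes through (μ_A, μ_B).
E[B | A=8.91] = 3.78 + (-0.09)·(2.56/4.95)·(8.91 − (-1.00)) = 3.78 + (-0.046545)·(9.91) = 3.3187.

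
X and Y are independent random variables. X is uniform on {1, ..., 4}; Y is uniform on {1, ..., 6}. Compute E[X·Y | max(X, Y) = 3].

27/5

Outcomes with max(X, Y) = 3: (1,3), (2,3), (3,1), (3,2), (3,3), each with probability 1/24.
E[X·Y | max(X, Y) = 3] = (3 + 6 + 3 + 6 + 9) / 5 = 27/5.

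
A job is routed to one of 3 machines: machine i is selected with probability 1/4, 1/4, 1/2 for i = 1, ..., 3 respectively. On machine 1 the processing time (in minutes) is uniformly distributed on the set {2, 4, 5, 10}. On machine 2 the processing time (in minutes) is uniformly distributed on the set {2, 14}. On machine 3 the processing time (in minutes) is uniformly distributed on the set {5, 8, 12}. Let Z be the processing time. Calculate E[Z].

359/48

E[Z | machine 1] = (2+4+5+10)/4 = 21/4.
E[Z | machine 2] = (2+14)/2 = 8.
E[Z | machine 3] = (5+8+12)/3 = 25/3.
E[Z] = (1/4)·(21/4) + (1/4)·(8) + (1/2)·(25/3) = 359/48.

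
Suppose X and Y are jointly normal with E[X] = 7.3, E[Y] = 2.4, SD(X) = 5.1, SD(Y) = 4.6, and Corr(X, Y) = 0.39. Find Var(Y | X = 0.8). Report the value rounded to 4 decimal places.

17.9416

For a bivariate normal, Var(Y | X=x) = σ_Y²(1 − ρ²).
Var(Y | X=0.8) = (4.6)²·(1 − (0.39)²) = 21.16·0.8479 = 17.9416.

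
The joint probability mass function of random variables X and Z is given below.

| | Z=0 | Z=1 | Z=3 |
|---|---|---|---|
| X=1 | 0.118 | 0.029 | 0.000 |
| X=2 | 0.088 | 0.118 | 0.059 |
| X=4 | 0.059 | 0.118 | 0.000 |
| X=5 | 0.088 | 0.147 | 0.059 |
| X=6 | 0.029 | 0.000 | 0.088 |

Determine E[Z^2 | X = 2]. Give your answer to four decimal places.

2.4491

P(X = 2) = 0.265.
Σ Z^2·P over the event = 0·(0.088) + 1·(0.118) + 9·(0.059) = 0.649.
E[Z^2 | X = 2] = (0.649) / (0.265) = 2.4491.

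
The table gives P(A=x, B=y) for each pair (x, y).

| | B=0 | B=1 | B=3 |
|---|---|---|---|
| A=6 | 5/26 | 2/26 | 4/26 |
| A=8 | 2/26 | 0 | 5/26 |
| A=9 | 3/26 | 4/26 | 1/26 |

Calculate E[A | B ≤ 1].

121/16

P(B ≤ 1) = 8/13.
Σ A·P over the event = 6·(5/26) + 6·(2/26) + 8·(2/26) + 9·(3/26) + 9·(4/26) = 121/26.
E[A | B ≤ 1] = (121/26) / (8/13) = 121/16.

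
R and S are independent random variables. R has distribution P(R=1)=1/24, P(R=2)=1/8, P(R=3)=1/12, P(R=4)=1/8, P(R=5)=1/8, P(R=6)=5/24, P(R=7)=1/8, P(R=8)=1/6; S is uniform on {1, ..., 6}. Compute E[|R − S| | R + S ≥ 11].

P(R + S ≥ 11) = 19/72.
Summing |R−S|·P(x,y) over outcomes with R + S ≥ 11 gives 41/72.
E[|R − S| | R + S ≥ 11] = (41/72) / (19/72) = 41/19.

41/19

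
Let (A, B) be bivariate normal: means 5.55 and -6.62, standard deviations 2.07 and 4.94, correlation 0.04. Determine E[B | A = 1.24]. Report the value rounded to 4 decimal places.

-7.0314

E[B | A=x] = μ_B + ρ(σ_B/σ_A)(x − μ_A) for jointly normal variables.
E[B | A=1.24] = -6.62 + (0.04)·(4.94/2.07)·(1.24 − (5.55)) = -6.62 + (0.095459)·(-4.31) = -7.0314.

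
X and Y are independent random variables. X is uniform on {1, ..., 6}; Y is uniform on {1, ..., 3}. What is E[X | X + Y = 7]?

Outcomes with X + Y = 7: (4,3), (5,2), (6,1), each with probability 1/18.
E[X | X + Y = 7] = (4 + 5 + 6) / 3 = 5.

5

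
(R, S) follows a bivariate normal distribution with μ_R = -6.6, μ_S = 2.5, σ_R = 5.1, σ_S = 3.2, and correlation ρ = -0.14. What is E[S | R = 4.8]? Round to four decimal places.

1.4986

The regression of S on R has slope ρ·σ_S/σ_R and passes through (μ_R, μ_S).
E[S | R=4.8] = 2.5 + (-0.14)·(3.2/5.1)·(4.8 − (-6.6)) = 2.5 + (-0.087843)·(11.4) = 1.4986.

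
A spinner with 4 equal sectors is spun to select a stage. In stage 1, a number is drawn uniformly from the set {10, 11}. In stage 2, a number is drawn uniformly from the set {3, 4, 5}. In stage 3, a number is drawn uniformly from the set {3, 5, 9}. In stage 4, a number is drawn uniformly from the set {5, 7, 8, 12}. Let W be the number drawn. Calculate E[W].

E[W | stage 1] = (10+11)/2 = 21/2.
E[W | stage 2] = (3+4+5)/3 = 4.
E[W | stage 3] = (3+5+9)/3 = 17/3.
E[W | stage 4] = (5+7+8+12)/4 = 8.
By the law of total expectation,
E[W] = (1/4)·(21/2) + (1/4)·(4) + (1/4)·(17/3) + (1/4)·(8) = 169/24.

169/24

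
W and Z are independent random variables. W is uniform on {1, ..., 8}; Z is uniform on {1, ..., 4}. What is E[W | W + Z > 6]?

55/9

P(W + Z > 6) = 9/16.
Summing W·P(x,y) over outcomes with W + Z > 6 gives 55/16.
E[W | W + Z > 6] = (55/16) / (9/16) = 55/9.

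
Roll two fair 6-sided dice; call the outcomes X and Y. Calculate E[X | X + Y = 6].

3

Outcomes with X + Y = 6: (1,5), (2,4), (3,3), (4,2), (5,1), each with probability 1/36.
E[X | X + Y = 6] = (1 + 2 + 3 + 4 + 5) / 5 = 3.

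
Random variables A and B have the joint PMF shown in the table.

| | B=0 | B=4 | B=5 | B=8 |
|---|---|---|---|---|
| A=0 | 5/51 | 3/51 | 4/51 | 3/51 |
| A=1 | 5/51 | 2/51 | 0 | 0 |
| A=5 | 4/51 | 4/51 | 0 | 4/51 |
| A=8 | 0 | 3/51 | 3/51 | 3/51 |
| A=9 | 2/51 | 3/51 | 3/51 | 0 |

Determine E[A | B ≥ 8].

P(B ≥ 8) = 10/51.
Σ A·P over the event = 0·(3/51) + 5·(4/51) + 8·(3/51) = 44/51.
E[A | B ≥ 8] = (44/51) / (10/51) = 22/5.

22/5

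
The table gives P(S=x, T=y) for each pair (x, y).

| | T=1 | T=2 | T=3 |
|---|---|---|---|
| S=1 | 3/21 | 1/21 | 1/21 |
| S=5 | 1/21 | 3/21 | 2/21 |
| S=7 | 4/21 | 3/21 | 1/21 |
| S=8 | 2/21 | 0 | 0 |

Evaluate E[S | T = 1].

P(T = 1) = 10/21.
Σ S·P over the event = 1·(3/21) + 5·(1/21) + 7·(4/21) + 8·(2/21) = 52/21.
E[S | T = 1] = (52/21) / (10/21) = 26/5.

26/5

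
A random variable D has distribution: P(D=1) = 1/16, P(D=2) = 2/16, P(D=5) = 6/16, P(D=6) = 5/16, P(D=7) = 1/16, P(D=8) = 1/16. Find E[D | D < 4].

5/3

P(D < 4) = 3/16.
Σ over the event: 1·1/16 + 2·1/8 = 5/16.
E[D | D < 4] = (5/16) / (3/16) = 5/3.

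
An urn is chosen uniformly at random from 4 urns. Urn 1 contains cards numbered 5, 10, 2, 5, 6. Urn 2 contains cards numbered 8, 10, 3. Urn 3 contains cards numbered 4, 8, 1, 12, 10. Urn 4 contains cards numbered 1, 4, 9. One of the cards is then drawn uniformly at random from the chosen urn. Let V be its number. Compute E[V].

E[V | urn 1] = (5+10+2+5+6)/5 = 28/5.
E[V | urn 2] = (8+10+3)/3 = 7.
E[V | urn 3] = (4+8+1+12+10)/5 = 7.
E[V | urn 4] = (1+4+9)/3 = 14/3.
By the law of total expectation,
E[V] = (1/4)·(28/5) + (1/4)·(7) + (1/4)·(7) + (1/4)·(14/3) = 91/15.

91/15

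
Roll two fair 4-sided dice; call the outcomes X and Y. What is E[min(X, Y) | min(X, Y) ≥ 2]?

23/9

Outcomes with min(X, Y) ≥ 2: (2,2), (2,3), (2,4), (3,2), (3,3), (3,4), (4,2), (4,3), (4,4), each with probability 1/16.
E[min(X, Y) | min(X, Y) ≥ 2] = (2 + 2 + 2 + 2 + 3 + 3 + 2 + 3 + 4) / 9 = 23/9.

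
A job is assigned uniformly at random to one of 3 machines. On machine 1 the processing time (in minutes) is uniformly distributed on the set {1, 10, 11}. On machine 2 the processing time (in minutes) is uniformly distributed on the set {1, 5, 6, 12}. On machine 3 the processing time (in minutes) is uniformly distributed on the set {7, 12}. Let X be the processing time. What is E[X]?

E[X | machine 1] = (1+10+11)/3 = 22/3.
E[X | machine 2] = (1+5+6+12)/4 = 6.
E[X | machine 3] = (7+12)/2 = 19/2.
E[X] = (1/3)·(22/3) + (1/3)·(6) + (1/3)·(19/2) = 137/18.

137/18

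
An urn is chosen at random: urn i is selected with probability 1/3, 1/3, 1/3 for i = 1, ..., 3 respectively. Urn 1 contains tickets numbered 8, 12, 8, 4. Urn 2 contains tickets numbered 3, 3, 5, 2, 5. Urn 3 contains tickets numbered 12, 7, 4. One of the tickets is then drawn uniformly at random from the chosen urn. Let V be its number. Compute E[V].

E[V | urn 1] = (8+12+8+4)/4 = 8.
E[V | urn 2] = (3+3+5+2+5)/5 = 18/5.
E[V | urn 3] = (12+7+4)/3 = 23/3.
E[V] = (1/3)·(8) + (1/3)·(18/5) + (1/3)·(23/3) = 289/45.

289/45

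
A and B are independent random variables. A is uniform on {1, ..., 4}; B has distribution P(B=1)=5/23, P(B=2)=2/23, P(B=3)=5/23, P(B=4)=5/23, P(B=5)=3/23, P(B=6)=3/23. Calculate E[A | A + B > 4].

189/68

P(A + B > 4) = 17/23.
Summing A·P(x,y) over outcomes with A + B > 4 gives 189/92.
E[A | A + B > 4] = (189/92) / (17/23) = 189/68.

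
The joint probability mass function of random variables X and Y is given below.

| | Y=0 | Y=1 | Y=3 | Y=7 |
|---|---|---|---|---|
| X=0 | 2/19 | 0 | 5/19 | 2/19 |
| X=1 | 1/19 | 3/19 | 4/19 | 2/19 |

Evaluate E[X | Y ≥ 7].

P(Y ≥ 7) = 4/19.
Σ X·P over the event = 0·(2/19) + 1·(2/19) = 2/19.
E[X | Y ≥ 7] = (2/19) / (4/19) = 1/2.

1/2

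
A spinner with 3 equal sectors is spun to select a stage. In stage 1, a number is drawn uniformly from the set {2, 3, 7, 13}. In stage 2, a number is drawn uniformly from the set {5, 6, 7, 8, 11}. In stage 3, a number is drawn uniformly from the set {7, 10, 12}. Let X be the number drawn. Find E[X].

E[X | stage 1] = (2+3+7+13)/4 = 25/4.
E[X | stage 2] = (5+6+7+8+11)/5 = 37/5.
E[X | stage 3] = (7+10+12)/3 = 29/3.
E[X] = (1/3)·(25/4) + (1/3)·(37/5) + (1/3)·(29/3) = 1399/180.

1399/180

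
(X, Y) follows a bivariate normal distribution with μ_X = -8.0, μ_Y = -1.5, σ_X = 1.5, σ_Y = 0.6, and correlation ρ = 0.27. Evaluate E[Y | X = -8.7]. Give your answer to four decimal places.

-1.5756

The regression of Y on X has slope ρ·σ_Y/σ_X and passes through (μ_X, μ_Y).
E[Y | X=-8.7] = -1.5 + (0.27)·(0.6/1.5)·(-8.7 − (-8.0)) = -1.5 + (0.108)·(-0.7) = -1.5756.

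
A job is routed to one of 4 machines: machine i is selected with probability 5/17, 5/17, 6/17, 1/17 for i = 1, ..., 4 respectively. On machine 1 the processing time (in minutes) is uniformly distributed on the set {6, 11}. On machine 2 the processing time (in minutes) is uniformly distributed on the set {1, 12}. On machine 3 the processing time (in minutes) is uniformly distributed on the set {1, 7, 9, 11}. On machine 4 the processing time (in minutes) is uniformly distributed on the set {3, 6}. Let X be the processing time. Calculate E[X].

E[X | machine 1] = (6+11)/2 = 17/2.
E[X | machine 2] = (1+12)/2 = 13/2.
E[X | machine 3] = (1+7+9+11)/4 = 7.
E[X | machine 4] = (3+6)/2 = 9/2.
By the law of total expectation,
E[X] = (5/17)·(17/2) + (5/17)·(13/2) + (6/17)·(7) + (1/17)·(9/2) = 243/34.

243/34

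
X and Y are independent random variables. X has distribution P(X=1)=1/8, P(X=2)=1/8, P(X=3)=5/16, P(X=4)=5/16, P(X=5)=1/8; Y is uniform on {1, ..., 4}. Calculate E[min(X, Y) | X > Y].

67/35

P(X > Y) = 35/64.
Summing min(X,Y)·P(x,y) over outcomes with X > Y gives 67/64.
E[min(X, Y) | X > Y] = (67/64) / (35/64) = 67/35.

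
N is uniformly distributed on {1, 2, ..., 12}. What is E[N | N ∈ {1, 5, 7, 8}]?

21/4

P(N ∈ {1, 5, 7, 8}) = 1/3.
Σ over the event: 1·1/12 + 5·1/12 + 7·1/12 + 8·1/12 = 7/4.
E[N | N ∈ {1, 5, 7, 8}] = (7/4) / (1/3) = 21/4.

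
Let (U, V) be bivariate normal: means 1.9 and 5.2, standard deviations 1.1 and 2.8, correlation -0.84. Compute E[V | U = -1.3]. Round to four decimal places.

The regression of V on U has slope ρ·σ_V/σ_U and passes through (μ_U, μ_V).
E[V | U=-1.3] = 5.2 + (-0.84)·(2.8/1.1)·(-1.3 − (1.9)) = 5.2 + (-2.1382)·(-3.2) = 12.0422.

12.0422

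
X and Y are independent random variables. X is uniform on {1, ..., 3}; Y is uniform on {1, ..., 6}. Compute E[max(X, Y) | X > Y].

8/3

P(X > Y) = 1/6.
Summing max(X,Y)·P(x,y) over outcomes with X > Y gives 4/9.
E[max(X, Y) | X > Y] = (4/9) / (1/6) = 8/3.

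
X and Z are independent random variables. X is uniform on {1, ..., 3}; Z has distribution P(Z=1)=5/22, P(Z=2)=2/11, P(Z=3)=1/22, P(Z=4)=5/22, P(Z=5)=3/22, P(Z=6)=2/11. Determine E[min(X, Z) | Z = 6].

2

P(Z = 6) = 2/11.
Summing min(X,Z)·P(x,y) over outcomes with Z = 6 gives 4/11.
E[min(X, Z) | Z = 6] = (4/11) / (2/11) = 2.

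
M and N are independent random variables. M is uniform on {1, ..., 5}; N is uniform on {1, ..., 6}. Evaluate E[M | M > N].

4

P(M > N) = 1/3.
Summing M·P(x,y) over outcomes with M > N gives 4/3.
E[M | M > N] = (4/3) / (1/3) = 4.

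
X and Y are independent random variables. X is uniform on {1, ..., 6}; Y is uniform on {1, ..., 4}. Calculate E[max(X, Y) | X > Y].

32/7

P(X > Y) = 7/12.
Summing max(X,Y)·P(x,y) over outcomes with X > Y gives 8/3.
E[max(X, Y) | X > Y] = (8/3) / (7/12) = 32/7.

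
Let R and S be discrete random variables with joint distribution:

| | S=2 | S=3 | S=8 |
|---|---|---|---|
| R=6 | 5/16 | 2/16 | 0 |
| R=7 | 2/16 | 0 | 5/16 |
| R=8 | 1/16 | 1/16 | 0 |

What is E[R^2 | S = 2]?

P(S = 2) = 1/2.
Σ R^2·P over the event = 36·(5/16) + 49·(2/16) + 64·(1/16) = 171/8.
E[R^2 | S = 2] = (171/8) / (1/2) = 171/4.

171/4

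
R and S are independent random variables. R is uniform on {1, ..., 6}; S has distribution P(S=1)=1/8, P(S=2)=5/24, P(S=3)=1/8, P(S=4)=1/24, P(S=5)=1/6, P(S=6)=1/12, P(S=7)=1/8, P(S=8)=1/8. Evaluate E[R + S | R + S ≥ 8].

383/38

P(R + S ≥ 8) = 19/36.
Summing (R+S)·P(x,y) over outcomes with R + S ≥ 8 gives 383/72.
E[R + S | R + S ≥ 8] = (383/72) / (19/36) = 383/38.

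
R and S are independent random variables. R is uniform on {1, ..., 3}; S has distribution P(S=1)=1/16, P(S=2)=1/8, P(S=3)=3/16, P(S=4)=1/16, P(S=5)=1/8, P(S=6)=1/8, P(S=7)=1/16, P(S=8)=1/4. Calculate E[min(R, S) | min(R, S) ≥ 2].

73/30

P(min(R, S) ≥ 2) = 5/8.
Summing min(R,S)·P(x,y) over outcomes with min(R, S) ≥ 2 gives 73/48.
E[min(R, S) | min(R, S) ≥ 2] = (73/48) / (5/8) = 73/30.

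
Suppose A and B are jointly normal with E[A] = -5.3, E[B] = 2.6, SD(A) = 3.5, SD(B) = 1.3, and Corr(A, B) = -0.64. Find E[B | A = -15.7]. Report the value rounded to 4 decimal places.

5.0722

For a bivariate normal, E[B | A=x] = μ_B + ρ·(σ_B/σ_A)·(x − μ_A).
E[B | A=-15.7] = 2.6 + (-0.64)·(1.3/3.5)·(-15.7 − (-5.3)) = 2.6 + (-0.23771)·(-10.4) = 5.0722.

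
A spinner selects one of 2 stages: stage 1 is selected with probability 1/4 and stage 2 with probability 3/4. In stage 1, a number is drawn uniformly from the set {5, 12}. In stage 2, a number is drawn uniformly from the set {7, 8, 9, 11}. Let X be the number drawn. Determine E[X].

139/16

E[X | stage 1] = (5+12)/2 = 17/2.
E[X | stage 2] = (7+8+9+11)/4 = 35/4.
E[X] = (1/4)·(17/2) + (3/4)·(35/4) = 139/16.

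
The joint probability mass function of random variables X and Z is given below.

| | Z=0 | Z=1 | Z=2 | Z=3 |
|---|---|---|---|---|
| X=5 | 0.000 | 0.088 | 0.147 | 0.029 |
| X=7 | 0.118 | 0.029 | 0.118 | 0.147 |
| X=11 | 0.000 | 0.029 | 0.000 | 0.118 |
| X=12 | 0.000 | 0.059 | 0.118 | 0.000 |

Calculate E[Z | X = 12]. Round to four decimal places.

P(X = 12) = 0.177.
Σ Z·P over the event = 1·(0.059) + 2·(0.118) = 0.295.
E[Z | X = 12] = (0.295) / (0.177) = 1.6667.

1.6667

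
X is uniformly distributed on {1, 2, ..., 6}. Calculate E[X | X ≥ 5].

11/2

Given X ≥ 5, X is equally likely to be any of {5, 6}.
E[X | X ≥ 5] = (5 + 6) / 2 = 11/2.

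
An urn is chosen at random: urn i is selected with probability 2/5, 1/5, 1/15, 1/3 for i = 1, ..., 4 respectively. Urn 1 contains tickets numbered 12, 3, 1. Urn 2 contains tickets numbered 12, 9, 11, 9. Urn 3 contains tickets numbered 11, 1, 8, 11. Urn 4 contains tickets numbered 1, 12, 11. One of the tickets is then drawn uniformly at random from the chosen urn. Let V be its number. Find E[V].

221/30

E[V | urn 1] = (12+3+1)/3 = 16/3.
E[V | urn 2] = (12+9+11+9)/4 = 41/4.
E[V | urn 3] = (11+1+8+11)/4 = 31/4.
E[V | urn 4] = (1+12+11)/3 = 8.
By the law of total expectation,
E[V] = (2/5)·(16/3) + (1/5)·(41/4) + (1/15)·(31/4) + (1/3)·(8) = 221/30.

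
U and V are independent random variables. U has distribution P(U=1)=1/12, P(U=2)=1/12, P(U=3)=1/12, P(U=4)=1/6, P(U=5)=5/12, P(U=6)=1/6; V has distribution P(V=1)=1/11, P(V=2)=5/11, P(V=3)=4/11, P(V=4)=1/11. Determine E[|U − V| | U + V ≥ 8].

113/47

P(U + V ≥ 8) = 47/132.
Summing |U−V|·P(x,y) over outcomes with U + V ≥ 8 gives 113/132.
E[|U − V| | U + V ≥ 8] = (113/132) / (47/132) = 113/47.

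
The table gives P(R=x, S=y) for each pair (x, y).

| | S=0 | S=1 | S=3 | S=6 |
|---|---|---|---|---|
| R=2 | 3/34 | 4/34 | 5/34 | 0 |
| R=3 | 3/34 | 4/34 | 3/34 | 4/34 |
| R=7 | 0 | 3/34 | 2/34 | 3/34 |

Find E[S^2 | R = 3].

25/2

P(R = 3) = 7/17.
Σ S^2·P over the event = 0·(3/34) + 1·(4/34) + 9·(3/34) + 36·(4/34) = 175/34.
E[S^2 | R = 3] = (175/34) / (7/17) = 25/2.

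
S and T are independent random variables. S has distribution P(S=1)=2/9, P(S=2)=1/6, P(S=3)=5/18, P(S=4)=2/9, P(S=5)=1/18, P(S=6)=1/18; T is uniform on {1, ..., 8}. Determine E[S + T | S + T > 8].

535/52

P(S + T > 8) = 13/36.
Summing (S+T)·P(x,y) over outcomes with S + T > 8 gives 535/144.
E[S + T | S + T > 8] = (535/144) / (13/36) = 535/52.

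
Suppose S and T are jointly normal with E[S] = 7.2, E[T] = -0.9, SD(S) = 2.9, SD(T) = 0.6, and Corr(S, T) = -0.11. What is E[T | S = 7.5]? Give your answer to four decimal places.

-0.9068

E[T | S=x] = μ_T + ρ(σ_T/σ_S)(x − μ_S) for jointly normal variables.
E[T | S=7.5] = -0.9 + (-0.11)·(0.6/2.9)·(7.5 − (7.2)) = -0.9 + (-0.022759)·(0.3) = -0.9068.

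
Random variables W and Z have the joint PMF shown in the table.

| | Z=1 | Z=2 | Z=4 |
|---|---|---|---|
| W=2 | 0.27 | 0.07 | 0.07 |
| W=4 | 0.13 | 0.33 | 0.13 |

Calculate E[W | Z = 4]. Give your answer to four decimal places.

P(Z = 4) = 0.20.
Σ W·P over the event = 2·(0.07) + 4·(0.13) = 0.66.
E[W | Z = 4] = (0.66) / (0.20) = 3.3000.

3.3000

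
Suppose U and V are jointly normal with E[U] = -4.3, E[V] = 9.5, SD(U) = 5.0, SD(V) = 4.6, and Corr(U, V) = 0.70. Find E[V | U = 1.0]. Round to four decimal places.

The regression of V on U has slope ρ·σ_V/σ_U and passes through (μ_U, μ_V).
E[V | U=1.0] = 9.5 + (0.70)·(4.6/5.0)·(1.0 − (-4.3)) = 9.5 + (0.644)·(5.3) = 12.9132.

12.9132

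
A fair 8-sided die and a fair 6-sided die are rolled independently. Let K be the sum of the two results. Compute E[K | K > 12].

P(K > 12) = 1/16.
Σ over the event: 13·1/24 + 14·1/48 = 5/6.
E[K | K > 12] = (5/6) / (1/16) = 40/3.

40/3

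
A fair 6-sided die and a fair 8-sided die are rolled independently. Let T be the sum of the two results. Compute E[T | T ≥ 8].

272/27

P(T ≥ 8) = 9/16.
Σ over the event: 8·1/8 + 9·1/8 + 10·5/48 + 11·1/12 + 12·1/16 + 13·1/24 + 14·1/48 = 17/3.
E[T | T ≥ 8] = (17/3) / (9/16) = 272/27.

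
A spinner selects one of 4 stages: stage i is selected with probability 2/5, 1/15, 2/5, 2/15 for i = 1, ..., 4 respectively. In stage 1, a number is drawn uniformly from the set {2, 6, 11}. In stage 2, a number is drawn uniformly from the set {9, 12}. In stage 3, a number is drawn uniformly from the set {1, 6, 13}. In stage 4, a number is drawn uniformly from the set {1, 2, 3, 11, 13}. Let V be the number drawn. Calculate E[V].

67/10

E[V | stage 1] = (2+6+11)/3 = 19/3.
E[V | stage 2] = (9+12)/2 = 21/2.
E[V | stage 3] = (1+6+13)/3 = 20/3.
E[V | stage 4] = (1+2+3+11+13)/5 = 6.
E[V] = (2/5)·(19/3) + (1/15)·(21/2) + (2/5)·(20/3) + (2/15)·(6) = 67/10.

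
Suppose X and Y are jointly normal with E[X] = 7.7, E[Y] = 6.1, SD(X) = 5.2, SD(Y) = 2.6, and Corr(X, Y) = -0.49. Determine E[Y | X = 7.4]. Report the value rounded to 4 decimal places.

6.1735

For a bivariate normal, E[Y | X=x] = μ_Y + ρ·(σ_Y/σ_X)·(x − μ_X).
E[Y | X=7.4] = 6.1 + (-0.49)·(2.6/5.2)·(7.4 − (7.7)) = 6.1 + (-0.245)·(-0.3) = 6.1735.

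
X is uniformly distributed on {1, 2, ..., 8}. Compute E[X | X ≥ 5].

13/2

Given X ≥ 5, X is equally likely to be any of {5, 6, 7, 8}.
E[X | X ≥ 5] = (5 + 6 + 7 + 8) / 4 = 13/2.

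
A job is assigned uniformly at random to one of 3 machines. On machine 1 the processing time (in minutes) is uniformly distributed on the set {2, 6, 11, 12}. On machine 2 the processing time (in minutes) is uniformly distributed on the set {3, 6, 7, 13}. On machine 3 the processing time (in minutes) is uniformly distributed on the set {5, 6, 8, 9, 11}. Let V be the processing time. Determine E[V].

E[V | machine 1] = (2+6+11+12)/4 = 31/4.
E[V | machine 2] = (3+6+7+13)/4 = 29/4.
E[V | machine 3] = (5+6+8+9+11)/5 = 39/5.
By the law of total expectation,
E[V] = (1/3)·(31/4) + (1/3)·(29/4) + (1/3)·(39/5) = 38/5.

38/5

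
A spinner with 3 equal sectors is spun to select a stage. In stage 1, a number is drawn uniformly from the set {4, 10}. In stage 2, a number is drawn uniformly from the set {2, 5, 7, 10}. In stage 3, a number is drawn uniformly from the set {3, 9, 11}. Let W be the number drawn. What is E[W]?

E[W | stage 1] = (4+10)/2 = 7.
E[W | stage 2] = (2+5+7+10)/4 = 6.
E[W | stage 3] = (3+9+11)/3 = 23/3.
By the law of total expectation,
E[W] = (1/3)·(7) + (1/3)·(6) + (1/3)·(23/3) = 62/9.

62/9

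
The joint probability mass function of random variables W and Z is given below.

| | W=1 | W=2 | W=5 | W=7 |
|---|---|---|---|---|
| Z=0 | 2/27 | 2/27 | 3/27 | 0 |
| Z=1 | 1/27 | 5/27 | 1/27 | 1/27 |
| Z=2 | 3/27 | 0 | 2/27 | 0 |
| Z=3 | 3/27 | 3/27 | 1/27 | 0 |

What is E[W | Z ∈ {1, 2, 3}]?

P(Z ∈ {1, 2, 3}) = 20/27.
Summing W·P(W=x,Z=y) over the conditioning event gives 50/27.
E[W | Z ∈ {1, 2, 3}] = (50/27) / (20/27) = 5/2.

5/2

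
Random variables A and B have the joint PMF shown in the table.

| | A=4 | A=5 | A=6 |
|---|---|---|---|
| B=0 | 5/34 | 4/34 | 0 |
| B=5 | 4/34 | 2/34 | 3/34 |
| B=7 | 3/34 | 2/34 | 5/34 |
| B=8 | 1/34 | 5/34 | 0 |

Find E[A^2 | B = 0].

20

P(B = 0) = 9/34.
Σ A^2·P over the event = 16·(5/34) + 25·(4/34) = 90/17.
E[A^2 | B = 0] = (90/17) / (9/34) = 20.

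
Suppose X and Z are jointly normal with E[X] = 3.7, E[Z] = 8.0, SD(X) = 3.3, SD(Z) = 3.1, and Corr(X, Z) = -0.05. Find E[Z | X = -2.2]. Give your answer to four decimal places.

The regression of Z on X has slope ρ·σ_Z/σ_X and passes through (μ_X, μ_Z).
E[Z | X=-2.2] = 8.0 + (-0.05)·(3.1/3.3)·(-2.2 − (3.7)) = 8.0 + (-0.04697)·(-5.9) = 8.2771.

8.2771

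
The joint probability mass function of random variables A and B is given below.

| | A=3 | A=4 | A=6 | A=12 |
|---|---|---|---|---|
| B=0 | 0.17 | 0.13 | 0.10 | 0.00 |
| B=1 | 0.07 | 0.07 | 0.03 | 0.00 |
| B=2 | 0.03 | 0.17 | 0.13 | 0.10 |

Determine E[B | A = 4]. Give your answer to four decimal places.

P(A = 4) = 0.37.
Summing B·P(A=x,B=y) over the conditioning event gives 0.41.
E[B | A = 4] = (0.41) / (0.37) = 1.1081.

1.1081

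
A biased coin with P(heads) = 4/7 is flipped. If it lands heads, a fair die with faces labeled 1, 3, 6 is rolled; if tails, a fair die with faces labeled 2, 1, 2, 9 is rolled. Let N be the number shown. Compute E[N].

143/42

E[N | heads] = (1+3+6)/3 = 10/3.
E[N | tails] = (2+1+2+9)/4 = 7/2.
E[N] = (4/7)·(10/3) + (3/7)·(7/2) = 143/42.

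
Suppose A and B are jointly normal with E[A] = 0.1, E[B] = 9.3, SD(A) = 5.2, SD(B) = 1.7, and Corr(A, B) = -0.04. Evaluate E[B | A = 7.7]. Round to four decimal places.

9.2006

E[B | A=x] = μ_B + ρ(σ_B/σ_A)(x − μ_A) for jointly normal variables.
E[B | A=7.7] = 9.3 + (-0.04)·(1.7/5.2)·(7.7 − (0.1)) = 9.3 + (-0.013077)·(7.6) = 9.2006.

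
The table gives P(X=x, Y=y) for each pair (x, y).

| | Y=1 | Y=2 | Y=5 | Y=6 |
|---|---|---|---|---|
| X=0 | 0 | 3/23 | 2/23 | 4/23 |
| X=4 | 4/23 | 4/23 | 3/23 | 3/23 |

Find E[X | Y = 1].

4

P(Y = 1) = 4/23.
Σ X·P over the event = 4·(4/23) = 16/23.
E[X | Y = 1] = (16/23) / (4/23) = 4.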